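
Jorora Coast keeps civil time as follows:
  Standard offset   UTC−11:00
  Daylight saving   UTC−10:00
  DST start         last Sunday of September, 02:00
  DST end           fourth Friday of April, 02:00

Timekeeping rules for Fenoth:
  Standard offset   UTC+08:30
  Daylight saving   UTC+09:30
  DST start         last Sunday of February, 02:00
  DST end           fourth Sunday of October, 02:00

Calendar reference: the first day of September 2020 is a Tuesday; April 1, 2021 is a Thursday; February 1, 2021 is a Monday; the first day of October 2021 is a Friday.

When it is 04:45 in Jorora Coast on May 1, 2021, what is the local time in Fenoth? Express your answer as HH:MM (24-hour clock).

1 September 2020 is a Tuesday, so Sundays fall on 6, 13, 20, 27; the last is September 27.
1 April 2021 is a Thursday, so the first Friday is April 2 and the fourth is April 23.
May 1, 2021 does not fall between 27 September 2020 and 23 April 2021, so daylight saving is not in effect and Jorora Coast is at UTC−11:00.
04:45 Jorora Coast + 11h = 15:45 UTC.
1 February 2021 is a Monday, so Sundays fall on 7, 14, 21, 28; the last is February 28.
1 October 2021 is a Friday, so the first Sunday is October 3 and the fourth is October 24.
At the standard offset (UTC+08:30), 15:45 UTC + 8h30m = 00:15 Fenoth standard time (rolling into the next day, 2 May 2021).
Daylight saving runs 28 February – 24 October; the standard-time date in Fenoth, May 2, 2021, is inside that window, so Fenoth is at UTC+09:30.
15:45 UTC + 9h30m = 01:15 Fenoth (rolling into the next day, 2 May 2021).

01:15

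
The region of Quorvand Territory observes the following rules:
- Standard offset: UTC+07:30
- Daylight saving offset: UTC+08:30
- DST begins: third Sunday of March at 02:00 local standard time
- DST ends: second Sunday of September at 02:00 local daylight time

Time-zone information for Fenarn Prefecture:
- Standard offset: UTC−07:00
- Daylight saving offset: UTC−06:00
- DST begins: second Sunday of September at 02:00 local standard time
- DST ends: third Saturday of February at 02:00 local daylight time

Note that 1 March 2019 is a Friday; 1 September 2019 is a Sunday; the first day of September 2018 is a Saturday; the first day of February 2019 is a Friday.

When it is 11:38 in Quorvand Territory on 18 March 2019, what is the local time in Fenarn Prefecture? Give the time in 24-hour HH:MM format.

1 March 2019 is a Friday, so the first Sunday is March 3 and the third is March 17.
1 September 2019 is a Sunday, so the first Sunday is September 1 and the second is September 8.
Daylight saving runs 17 March – 8 September; 18 March 2019 is inside that window, so Quorvand Territory is at UTC+08:30.
11:38 Quorvand Territory − 8h30m = 03:08 UTC.
1 September 2018 is a Saturday, so the first Sunday is September 2 and the second is September 9.
1 February 2019 is a Friday, so the first Saturday is February 2 and the third is February 16.
At the standard offset (UTC−07:00), 03:08 UTC − 7h = 20:08 Fenarn Prefecture standard time (rolling into the previous day, 17 March 2019).
The standard-time date in Fenarn Prefecture, 17 March 2019, is outside the daylight-saving period (9 September 2018 – 16 February 2019), so Fenarn Prefecture is on standard time, UTC−07:00.
03:08 UTC − 7h = 20:08 Fenarn Prefecture (rolling into the previous day, 17 March 2019).

20:08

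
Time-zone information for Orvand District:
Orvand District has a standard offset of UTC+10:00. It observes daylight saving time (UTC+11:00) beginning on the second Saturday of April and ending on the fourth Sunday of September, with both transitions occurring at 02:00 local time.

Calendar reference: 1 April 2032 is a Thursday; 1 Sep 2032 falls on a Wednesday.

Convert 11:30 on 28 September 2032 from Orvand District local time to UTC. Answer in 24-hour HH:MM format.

01:30

1 April 2032 is a Thursday, so the first Saturday is April 3 and the second is April 10.
1 September 2032 is a Wednesday, so the first Sunday is September 5 and the fourth is September 26.
28 September 2032 does not fall between 10 April and 26 September, so daylight saving is not in effect and Orvand District is at UTC+10:00.
11:30 local − 10h = 01:30 UTC.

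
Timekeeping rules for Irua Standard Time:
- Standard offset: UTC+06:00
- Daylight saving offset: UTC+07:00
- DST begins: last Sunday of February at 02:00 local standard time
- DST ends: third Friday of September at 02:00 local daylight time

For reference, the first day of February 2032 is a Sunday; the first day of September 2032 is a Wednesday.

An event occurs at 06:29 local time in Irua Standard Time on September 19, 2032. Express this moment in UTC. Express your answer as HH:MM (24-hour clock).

1 February 2032 is a Sunday, so Sundays fall on 1, 8, 15, 22, 29; the last is February 29.
1 September 2032 is a Wednesday, so the first Friday is September 3 and the third is September 17.
September 19, 2032 does not fall between 29 February and 17 September, so daylight saving is not in effect and Irua Standard Time is at UTC+06:00.
06:29 local − 6h = 00:29 UTC.

00:29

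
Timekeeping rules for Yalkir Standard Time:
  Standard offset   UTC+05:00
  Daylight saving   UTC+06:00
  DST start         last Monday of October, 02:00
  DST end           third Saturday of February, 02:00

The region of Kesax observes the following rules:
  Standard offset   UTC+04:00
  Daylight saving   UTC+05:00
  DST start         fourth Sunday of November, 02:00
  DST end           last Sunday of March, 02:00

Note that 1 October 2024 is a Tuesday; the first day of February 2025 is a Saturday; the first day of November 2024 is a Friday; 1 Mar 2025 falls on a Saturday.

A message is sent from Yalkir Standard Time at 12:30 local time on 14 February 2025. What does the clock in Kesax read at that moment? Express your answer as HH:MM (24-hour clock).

11:30

1 October 2024 is a Tuesday, so Mondays fall on 7, 14, 21, 28; the last is October 28.
1 February 2025 is a Saturday, so the first Saturday is February 1 and the third is February 15.
14 February 2025 lies within the daylight-saving period (28 October 2024 – 15 February 2025), so Yalkir Standard Time is on daylight time, UTC+06:00.
12:30 Yalkir Standard Time − 6h = 06:30 UTC.
1 November 2024 is a Friday, so the first Sunday is November 3 and the fourth is November 24.
1 March 2025 is a Saturday, so Sundays fall on 2, 9, 16, 23, 30; the last is March 30.
At the standard offset (UTC+04:00), 06:30 UTC + 4h = 10:30 Kesax standard time.
The standard-time date in Kesax, 14 February 2025, falls between 24 November 2024 and 30 March 2025, so daylight saving is in effect and Kesax is at UTC+05:00.
06:30 UTC + 5h = 11:30 Kesax.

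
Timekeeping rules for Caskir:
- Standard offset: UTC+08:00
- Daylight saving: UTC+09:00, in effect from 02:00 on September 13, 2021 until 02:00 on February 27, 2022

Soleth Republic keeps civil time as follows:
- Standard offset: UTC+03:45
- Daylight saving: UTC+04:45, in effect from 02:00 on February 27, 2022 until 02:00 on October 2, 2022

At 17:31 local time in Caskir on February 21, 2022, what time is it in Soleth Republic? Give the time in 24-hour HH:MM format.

12:16

February 21, 2022 lies within the daylight-saving period (13 September 2021 – 27 February 2022), so Caskir is on daylight time, UTC+09:00.
17:31 Caskir − 9h = 08:31 UTC.
At the standard offset (UTC+03:45), 08:31 UTC + 3h45m = 12:16 Soleth Republic standard time.
The standard-time date in Soleth Republic, February 21, 2022, does not fall between 27 February and 2 October, so daylight saving is not in effect and Soleth Republic is at UTC+03:45.
08:31 UTC + 3h45m = 12:16 Soleth Republic.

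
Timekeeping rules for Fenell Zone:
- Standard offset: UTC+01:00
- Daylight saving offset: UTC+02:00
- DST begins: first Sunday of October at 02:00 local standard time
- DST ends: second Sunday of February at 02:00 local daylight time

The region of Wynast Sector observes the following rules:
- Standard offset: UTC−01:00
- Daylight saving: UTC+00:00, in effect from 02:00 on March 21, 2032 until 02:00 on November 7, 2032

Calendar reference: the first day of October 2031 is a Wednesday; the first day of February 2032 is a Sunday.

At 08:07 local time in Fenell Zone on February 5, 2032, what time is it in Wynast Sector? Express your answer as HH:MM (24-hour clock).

05:07

1 October 2031 is a Wednesday, so the first Sunday is October 5.
1 February 2032 is a Sunday, so the first Sunday is February 1 and the second is February 8.
Daylight saving runs 5 October 2031 – 8 February 2032; February 5, 2032 is inside that window, so Fenell Zone is at UTC+02:00.
08:07 Fenell Zone − 2h = 06:07 UTC.
At the standard offset (UTC−01:00), 06:07 UTC − 1h = 05:07 Wynast Sector standard time.
The standard-time date in Wynast Sector, February 5, 2032, is outside the daylight-saving period (21 March – 7 November), so Wynast Sector is on standard time, UTC−01:00.
06:07 UTC − 1h = 05:07 Wynast Sector.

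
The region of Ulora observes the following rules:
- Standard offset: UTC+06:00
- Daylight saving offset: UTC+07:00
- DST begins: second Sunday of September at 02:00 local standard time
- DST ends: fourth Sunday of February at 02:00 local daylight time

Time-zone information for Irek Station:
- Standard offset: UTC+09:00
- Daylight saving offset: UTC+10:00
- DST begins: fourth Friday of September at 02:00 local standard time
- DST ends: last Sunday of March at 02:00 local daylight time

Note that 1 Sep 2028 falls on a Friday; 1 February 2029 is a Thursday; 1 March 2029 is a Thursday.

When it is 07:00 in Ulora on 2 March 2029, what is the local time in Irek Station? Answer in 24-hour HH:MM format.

1 September 2028 is a Friday, so the first Sunday is September 3 and the second is September 10.
1 February 2029 is a Thursday, so the first Sunday is February 4 and the fourth is February 25.
Daylight saving runs 10 September 2028 – 25 February 2029; 2 March 2029 is outside that window, so Ulora is on standard time at UTC+06:00.
07:00 Ulora − 6h = 01:00 UTC.
1 September 2028 is a Friday, so the first Friday is September 1 and the fourth is September 22.
1 March 2029 is a Thursday, so Sundays fall on 4, 11, 18, 25; the last is March 25.
At the standard offset (UTC+09:00), 01:00 UTC + 9h = 10:00 Irek Station standard time.
Daylight saving runs 22 September 2028 – 25 March 2029; the standard-time date in Irek Station, 2 March 2029, is inside that window, so Irek Station is at UTC+10:00.
01:00 UTC + 10h = 11:00 Irek Station.

11:00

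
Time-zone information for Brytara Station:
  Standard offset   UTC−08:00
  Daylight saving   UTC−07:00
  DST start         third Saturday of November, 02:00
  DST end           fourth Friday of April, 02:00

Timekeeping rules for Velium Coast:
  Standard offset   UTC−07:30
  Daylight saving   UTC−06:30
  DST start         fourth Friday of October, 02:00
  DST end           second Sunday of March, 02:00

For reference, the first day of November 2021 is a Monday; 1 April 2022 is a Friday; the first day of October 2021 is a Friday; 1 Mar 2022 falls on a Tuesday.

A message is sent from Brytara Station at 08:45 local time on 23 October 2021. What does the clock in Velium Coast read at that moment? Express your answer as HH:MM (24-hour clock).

1 November 2021 is a Monday, so the first Saturday is November 6 and the third is November 20.
1 April 2022 is a Friday, so the first Friday is April 1 and the fourth is April 22.
Daylight saving runs 20 November 2021 – 22 April 2022; 23 October 2021 is outside that window, so Brytara Station is on standard time at UTC−08:00.
08:45 Brytara Station + 8h = 16:45 UTC.
1 October 2021 is a Friday, so the first Friday is October 1 and the fourth is October 22.
1 March 2022 is a Tuesday, so the first Sunday is March 6 and the second is March 13.
At the standard offset (UTC−07:30), 16:45 UTC − 7h30m = 09:15 Velium Coast standard time.
Daylight saving runs 22 October 2021 – 13 March 2022; the standard-time date in Velium Coast, 23 October 2021, is inside that window, so Velium Coast is at UTC−06:30.
16:45 UTC − 6h30m = 10:15 Velium Coast.

10:15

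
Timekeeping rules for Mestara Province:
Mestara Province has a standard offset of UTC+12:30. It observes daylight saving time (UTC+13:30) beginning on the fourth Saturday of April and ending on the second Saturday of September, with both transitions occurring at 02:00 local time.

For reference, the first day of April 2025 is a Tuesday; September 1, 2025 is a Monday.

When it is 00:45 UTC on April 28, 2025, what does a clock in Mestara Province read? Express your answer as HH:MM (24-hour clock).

1 April 2025 is a Tuesday, so the first Saturday is April 5 and the fourth is April 26.
1 September 2025 is a Monday, so the first Saturday is September 6 and the second is September 13.
At the standard offset (UTC+12:30), 00:45 UTC + 12h30m = 13:15 Mestara Province standard time.
The standard-time date in Mestara Province, April 28, 2025, falls between 26 April and 13 September, so daylight saving is in effect and Mestara Province is at UTC+13:30.
00:45 UTC + 13h30m = 14:15 local.

14:15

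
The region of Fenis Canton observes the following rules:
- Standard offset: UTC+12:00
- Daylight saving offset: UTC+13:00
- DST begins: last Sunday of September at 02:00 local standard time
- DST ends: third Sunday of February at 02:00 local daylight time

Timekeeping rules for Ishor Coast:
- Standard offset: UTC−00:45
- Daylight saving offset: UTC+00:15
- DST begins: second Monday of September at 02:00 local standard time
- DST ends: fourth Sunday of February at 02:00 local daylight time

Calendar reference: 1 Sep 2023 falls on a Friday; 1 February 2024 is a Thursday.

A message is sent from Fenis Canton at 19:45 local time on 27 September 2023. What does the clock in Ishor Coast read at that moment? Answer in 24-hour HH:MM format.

07:00

1 September 2023 is a Friday, so Sundays fall on 3, 10, 17, 24; the last is September 24.
1 February 2024 is a Thursday, so the first Sunday is February 4 and the third is February 18.
Daylight saving runs 24 September 2023 – 18 February 2024; 27 September 2023 is inside that window, so Fenis Canton is at UTC+13:00.
19:45 Fenis Canton − 13h = 06:45 UTC.
1 September 2023 is a Friday, so the first Monday is September 4 and the second is September 11.
1 February 2024 is a Thursday, so the first Sunday is February 4 and the fourth is February 25.
At the standard offset (UTC−00:45), 06:45 UTC − 0h45m = 06:00 Ishor Coast standard time.
The standard-time date in Ishor Coast, 27 September 2023, falls between 11 September 2023 and 25 February 2024, so daylight saving is in effect and Ishor Coast is at UTC+00:15.
06:45 UTC + 0h15m = 07:00 Ishor Coast.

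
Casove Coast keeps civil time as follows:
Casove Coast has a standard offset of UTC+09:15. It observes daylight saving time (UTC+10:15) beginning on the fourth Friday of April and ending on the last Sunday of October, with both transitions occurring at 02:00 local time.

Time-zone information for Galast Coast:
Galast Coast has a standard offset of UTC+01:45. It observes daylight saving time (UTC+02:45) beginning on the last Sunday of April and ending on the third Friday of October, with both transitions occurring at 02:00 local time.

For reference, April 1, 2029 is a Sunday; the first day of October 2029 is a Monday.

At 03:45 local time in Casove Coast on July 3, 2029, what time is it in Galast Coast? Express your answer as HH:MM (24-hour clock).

20:15

1 April 2029 is a Sunday, so the first Friday is April 6 and the fourth is April 27.
1 October 2029 is a Monday, so Sundays fall on 7, 14, 21, 28; the last is October 28.
Daylight saving runs 27 April – 28 October; July 3, 2029 is inside that window, so Casove Coast is at UTC+10:15.
03:45 Casove Coast − 10h15m = 17:30 UTC (rolling into the previous day, 2 July 2029).
1 April 2029 is a Sunday, so Sundays fall on 1, 8, 15, 22, 29; the last is April 29.
1 October 2029 is a Monday, so the first Friday is October 5 and the third is October 19.
At the standard offset (UTC+01:45), 17:30 UTC + 1h45m = 19:15 Galast Coast standard time.
The standard-time date in Galast Coast, July 2, 2029, falls between 29 April and 19 October, so daylight saving is in effect and Galast Coast is at UTC+02:45.
17:30 UTC + 2h45m = 20:15 Galast Coast.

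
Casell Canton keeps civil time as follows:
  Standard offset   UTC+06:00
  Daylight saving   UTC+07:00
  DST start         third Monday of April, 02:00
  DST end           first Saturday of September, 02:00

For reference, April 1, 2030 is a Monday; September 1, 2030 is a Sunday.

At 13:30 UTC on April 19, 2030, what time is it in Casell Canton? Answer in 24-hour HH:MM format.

20:30

1 April 2030 is a Monday, so the first Monday is April 1 and the third is April 15.
1 September 2030 is a Sunday, so the first Saturday is September 7.
At the standard offset (UTC+06:00), 13:30 UTC + 6h = 19:30 Casell Canton standard time.
The standard-time date in Casell Canton, April 19, 2030, lies within the daylight-saving period (15 April – 7 September), so Casell Canton is on daylight time, UTC+07:00.
13:30 UTC + 7h = 20:30 local.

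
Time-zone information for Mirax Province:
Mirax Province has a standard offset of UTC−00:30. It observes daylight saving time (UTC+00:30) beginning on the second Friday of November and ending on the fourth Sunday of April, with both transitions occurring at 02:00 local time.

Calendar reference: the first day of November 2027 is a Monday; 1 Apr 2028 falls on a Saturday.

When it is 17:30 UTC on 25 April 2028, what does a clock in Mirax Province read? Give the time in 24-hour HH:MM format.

1 November 2027 is a Monday, so the first Friday is November 5 and the second is November 12.
1 April 2028 is a Saturday, so the first Sunday is April 2 and the fourth is April 23.
At the standard offset (UTC−00:30), 17:30 UTC − 0h30m = 17:00 Mirax Province standard time.
The standard-time date in Mirax Province, 25 April 2028, does not fall between 12 November 2027 and 23 April 2028, so daylight saving is not in effect and Mirax Province is at UTC−00:30.
17:30 UTC − 0h30m = 17:00 local.

17:00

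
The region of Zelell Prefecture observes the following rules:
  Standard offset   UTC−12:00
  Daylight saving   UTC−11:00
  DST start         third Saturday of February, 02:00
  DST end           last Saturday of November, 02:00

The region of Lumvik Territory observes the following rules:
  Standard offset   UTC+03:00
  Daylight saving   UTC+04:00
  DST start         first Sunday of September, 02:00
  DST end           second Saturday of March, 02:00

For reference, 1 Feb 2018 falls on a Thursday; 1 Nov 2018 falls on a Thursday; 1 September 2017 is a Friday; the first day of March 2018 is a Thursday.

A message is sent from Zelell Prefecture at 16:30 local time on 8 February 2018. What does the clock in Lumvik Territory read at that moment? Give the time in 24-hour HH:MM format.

08:30

1 February 2018 is a Thursday, so the first Saturday is February 3 and the third is February 17.
1 November 2018 is a Thursday, so Saturdays fall on 3, 10, 17, 24; the last is November 24.
8 February 2018 does not fall between 17 February and 24 November, so daylight saving is not in effect and Zelell Prefecture is at UTC−12:00.
16:30 Zelell Prefecture + 12h = 04:30 UTC (rolling into the next day, 9 February 2018).
1 September 2017 is a Friday, so the first Sunday is September 3.
1 March 2018 is a Thursday, so the first Saturday is March 3 and the second is March 10.
At the standard offset (UTC+03:00), 04:30 UTC + 3h = 07:30 Lumvik Territory standard time.
Daylight saving runs 3 September 2017 – 10 March 2018; the standard-time date in Lumvik Territory, 9 February 2018, is inside that window, so Lumvik Territory is at UTC+04:00.
04:30 UTC + 4h = 08:30 Lumvik Territory.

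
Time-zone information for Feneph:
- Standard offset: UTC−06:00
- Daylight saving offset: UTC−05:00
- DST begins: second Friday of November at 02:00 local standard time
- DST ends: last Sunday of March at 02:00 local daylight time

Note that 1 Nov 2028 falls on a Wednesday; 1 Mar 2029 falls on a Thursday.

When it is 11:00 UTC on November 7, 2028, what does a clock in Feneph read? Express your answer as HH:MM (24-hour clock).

1 November 2028 is a Wednesday, so the first Friday is November 3 and the second is November 10.
1 March 2029 is a Thursday, so Sundays fall on 4, 11, 18, 25; the last is March 25.
At the standard offset (UTC−06:00), 11:00 UTC − 6h = 05:00 Feneph standard time.
The standard-time date in Feneph, November 7, 2028, is outside the daylight-saving period (10 November 2028 – 25 March 2029), so Feneph is on standard time, UTC−06:00.
11:00 UTC − 6h = 05:00 local.

05:00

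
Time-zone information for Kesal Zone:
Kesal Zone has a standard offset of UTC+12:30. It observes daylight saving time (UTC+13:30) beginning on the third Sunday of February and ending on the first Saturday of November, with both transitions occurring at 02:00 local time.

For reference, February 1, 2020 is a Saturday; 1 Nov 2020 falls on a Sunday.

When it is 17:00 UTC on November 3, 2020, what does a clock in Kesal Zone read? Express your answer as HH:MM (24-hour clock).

06:30

1 February 2020 is a Saturday, so the first Sunday is February 2 and the third is February 16.
1 November 2020 is a Sunday, so the first Saturday is November 7.
At the standard offset (UTC+12:30), 17:00 UTC + 12h30m = 05:30 Kesal Zone standard time (rolling into the next day, 4 November 2020).
The standard-time date in Kesal Zone, November 4, 2020, lies within the daylight-saving period (16 February – 7 November), so Kesal Zone is on daylight time, UTC+13:30.
17:00 UTC + 13h30m = 06:30 local (rolling into the next day, 4 November 2020).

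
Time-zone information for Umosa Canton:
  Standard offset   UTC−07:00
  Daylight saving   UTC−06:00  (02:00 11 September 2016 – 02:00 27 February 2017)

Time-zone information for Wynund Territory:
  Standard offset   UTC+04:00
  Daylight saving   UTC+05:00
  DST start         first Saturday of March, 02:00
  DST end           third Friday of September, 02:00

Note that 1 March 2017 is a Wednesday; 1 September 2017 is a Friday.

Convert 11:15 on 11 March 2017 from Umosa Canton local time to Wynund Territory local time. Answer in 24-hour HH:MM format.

23:15

Daylight saving runs 11 September 2016 – 27 February 2017; 11 March 2017 is outside that window, so Umosa Canton is on standard time at UTC−07:00.
11:15 Umosa Canton + 7h = 18:15 UTC.
1 March 2017 is a Wednesday, so the first Saturday is March 4.
1 September 2017 is a Friday, so the first Friday is September 1 and the third is September 15.
At the standard offset (UTC+04:00), 18:15 UTC + 4h = 22:15 Wynund Territory standard time.
The standard-time date in Wynund Territory, 11 March 2017, lies within the daylight-saving period (4 March – 15 September), so Wynund Territory is on daylight time, UTC+05:00.
18:15 UTC + 5h = 23:15 Wynund Territory.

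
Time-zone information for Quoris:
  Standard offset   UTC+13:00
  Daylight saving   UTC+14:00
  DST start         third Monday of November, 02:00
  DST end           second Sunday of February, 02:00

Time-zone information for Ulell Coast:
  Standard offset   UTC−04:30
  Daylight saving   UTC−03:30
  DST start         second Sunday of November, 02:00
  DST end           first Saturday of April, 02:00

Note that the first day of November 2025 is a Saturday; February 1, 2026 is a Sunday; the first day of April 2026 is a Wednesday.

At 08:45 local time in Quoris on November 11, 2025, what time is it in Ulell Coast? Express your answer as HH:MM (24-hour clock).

16:15

1 November 2025 is a Saturday, so the first Monday is November 3 and the third is November 17.
1 February 2026 is a Sunday, so the first Sunday is February 1 and the second is February 8.
November 11, 2025 is outside the daylight-saving period (17 November 2025 – 8 February 2026), so Quoris is on standard time, UTC+13:00.
08:45 Quoris − 13h = 19:45 UTC (rolling into the previous day, 10 November 2025).
1 November 2025 is a Saturday, so the first Sunday is November 2 and the second is November 9.
1 April 2026 is a Wednesday, so the first Saturday is April 4.
At the standard offset (UTC−04:30), 19:45 UTC − 4h30m = 15:15 Ulell Coast standard time.
The standard-time date in Ulell Coast, November 10, 2025, lies within the daylight-saving period (9 November 2025 – 4 April 2026), so Ulell Coast is on daylight time, UTC−03:30.
19:45 UTC − 3h30m = 16:15 Ulell Coast.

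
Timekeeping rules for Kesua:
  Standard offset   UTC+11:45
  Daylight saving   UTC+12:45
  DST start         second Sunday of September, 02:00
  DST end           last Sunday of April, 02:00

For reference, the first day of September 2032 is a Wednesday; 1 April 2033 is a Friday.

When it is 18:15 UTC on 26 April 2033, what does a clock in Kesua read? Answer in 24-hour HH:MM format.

06:00

1 September 2032 is a Wednesday, so the first Sunday is September 5 and the second is September 12.
1 April 2033 is a Friday, so Sundays fall on 3, 10, 17, 24; the last is April 24.
At the standard offset (UTC+11:45), 18:15 UTC + 11h45m = 06:00 Kesua standard time (rolling into the next day, 27 April 2033).
The standard-time date in Kesua, 27 April 2033, is outside the daylight-saving period (12 September 2032 – 24 April 2033), so Kesua is on standard time, UTC+11:45.
18:15 UTC + 11h45m = 06:00 local (rolling into the next day, 27 April 2033).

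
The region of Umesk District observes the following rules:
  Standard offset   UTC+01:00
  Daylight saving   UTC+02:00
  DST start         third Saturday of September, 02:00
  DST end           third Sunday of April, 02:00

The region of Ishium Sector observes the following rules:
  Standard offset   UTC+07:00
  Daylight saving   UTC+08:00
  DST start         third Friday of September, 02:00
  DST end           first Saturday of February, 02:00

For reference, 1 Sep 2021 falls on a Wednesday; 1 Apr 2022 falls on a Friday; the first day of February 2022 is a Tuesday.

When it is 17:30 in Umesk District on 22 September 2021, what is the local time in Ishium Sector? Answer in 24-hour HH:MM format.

1 September 2021 is a Wednesday, so the first Saturday is September 4 and the third is September 18.
1 April 2022 is a Friday, so the first Sunday is April 3 and the third is April 17.
Daylight saving runs 18 September 2021 – 17 April 2022; 22 September 2021 is inside that window, so Umesk District is at UTC+02:00.
17:30 Umesk District − 2h = 15:30 UTC.
1 September 2021 is a Wednesday, so the first Friday is September 3 and the third is September 17.
1 February 2022 is a Tuesday, so the first Saturday is February 5.
At the standard offset (UTC+07:00), 15:30 UTC + 7h = 22:30 Ishium Sector standard time.
Daylight saving runs 17 September 2021 – 5 February 2022; the standard-time date in Ishium Sector, 22 September 2021, is inside that window, so Ishium Sector is at UTC+08:00.
15:30 UTC + 8h = 23:30 Ishium Sector.

23:30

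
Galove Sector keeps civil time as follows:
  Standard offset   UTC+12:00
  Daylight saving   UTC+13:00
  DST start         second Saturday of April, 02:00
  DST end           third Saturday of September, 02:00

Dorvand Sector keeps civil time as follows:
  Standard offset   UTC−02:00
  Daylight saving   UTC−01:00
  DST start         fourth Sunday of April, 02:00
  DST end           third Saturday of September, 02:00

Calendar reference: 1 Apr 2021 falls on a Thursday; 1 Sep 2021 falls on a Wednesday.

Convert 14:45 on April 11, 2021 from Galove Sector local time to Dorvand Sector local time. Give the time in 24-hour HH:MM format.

23:45

1 April 2021 is a Thursday, so the first Saturday is April 3 and the second is April 10.
1 September 2021 is a Wednesday, so the first Saturday is September 4 and the third is September 18.
April 11, 2021 lies within the daylight-saving period (10 April – 18 September), so Galove Sector is on daylight time, UTC+13:00.
14:45 Galove Sector − 13h = 01:45 UTC.
1 April 2021 is a Thursday, so the first Sunday is April 4 and the fourth is April 25.
1 September 2021 is a Wednesday, so the first Saturday is September 4 and the third is September 18.
At the standard offset (UTC−02:00), 01:45 UTC − 2h = 23:45 Dorvand Sector standard time (rolling into the previous day, 10 April 2021).
Daylight saving runs 25 April – 18 September; the standard-time date in Dorvand Sector, April 10, 2021, is outside that window, so Dorvand Sector is on standard time at UTC−02:00.
01:45 UTC − 2h = 23:45 Dorvand Sector (rolling into the previous day, 10 April 2021).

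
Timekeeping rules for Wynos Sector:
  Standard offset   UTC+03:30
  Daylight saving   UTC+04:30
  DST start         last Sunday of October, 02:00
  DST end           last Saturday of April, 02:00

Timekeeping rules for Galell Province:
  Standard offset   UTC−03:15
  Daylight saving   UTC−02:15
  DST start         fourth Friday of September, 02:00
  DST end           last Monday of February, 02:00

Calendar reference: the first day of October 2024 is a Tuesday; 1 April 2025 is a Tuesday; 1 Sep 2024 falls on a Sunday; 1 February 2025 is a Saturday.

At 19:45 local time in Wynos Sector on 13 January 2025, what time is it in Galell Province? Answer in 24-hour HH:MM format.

1 October 2024 is a Tuesday, so Sundays fall on 6, 13, 20, 27; the last is October 27.
1 April 2025 is a Tuesday, so Saturdays fall on 5, 12, 19, 26; the last is April 26.
13 January 2025 falls between 27 October 2024 and 26 April 2025, so daylight saving is in effect and Wynos Sector is at UTC+04:30.
19:45 Wynos Sector − 4h30m = 15:15 UTC.
1 September 2024 is a Sunday, so the first Friday is September 6 and the fourth is September 27.
1 February 2025 is a Saturday, so Mondays fall on 3, 10, 17, 24; the last is February 24.
At the standard offset (UTC−03:15), 15:15 UTC − 3h15m = 12:00 Galell Province standard time.
Daylight saving runs 27 September 2024 – 24 February 2025; the standard-time date in Galell Province, 13 January 2025, is inside that window, so Galell Province is at UTC−02:15.
15:15 UTC − 2h15m = 13:00 Galell Province.

13:00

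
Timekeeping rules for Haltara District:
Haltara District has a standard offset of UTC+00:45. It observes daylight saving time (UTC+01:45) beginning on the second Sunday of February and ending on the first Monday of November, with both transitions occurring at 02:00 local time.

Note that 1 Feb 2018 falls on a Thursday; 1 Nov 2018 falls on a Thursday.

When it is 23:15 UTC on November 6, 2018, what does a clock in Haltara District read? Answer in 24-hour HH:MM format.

00:00

1 February 2018 is a Thursday, so the first Sunday is February 4 and the second is February 11.
1 November 2018 is a Thursday, so the first Monday is November 5.
At the standard offset (UTC+00:45), 23:15 UTC + 0h45m = 00:00 Haltara District standard time (rolling into the next day, 7 November 2018).
The standard-time date in Haltara District, November 7, 2018, does not fall between 11 February and 5 November, so daylight saving is not in effect and Haltara District is at UTC+00:45.
23:15 UTC + 0h45m = 00:00 local (rolling into the next day, 7 November 2018).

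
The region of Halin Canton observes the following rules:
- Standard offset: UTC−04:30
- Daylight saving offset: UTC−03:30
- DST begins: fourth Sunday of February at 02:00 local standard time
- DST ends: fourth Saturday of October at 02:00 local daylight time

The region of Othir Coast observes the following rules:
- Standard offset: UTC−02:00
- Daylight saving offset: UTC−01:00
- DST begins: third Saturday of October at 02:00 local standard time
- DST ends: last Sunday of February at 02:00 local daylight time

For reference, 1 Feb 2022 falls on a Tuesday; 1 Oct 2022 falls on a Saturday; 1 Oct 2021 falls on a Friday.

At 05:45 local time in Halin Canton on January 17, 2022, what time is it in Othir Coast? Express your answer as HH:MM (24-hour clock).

1 February 2022 is a Tuesday, so the first Sunday is February 6 and the fourth is February 27.
1 October 2022 is a Saturday, so the first Saturday is October 1 and the fourth is October 22.
January 17, 2022 is outside the daylight-saving period (27 February – 22 October), so Halin Canton is on standard time, UTC−04:30.
05:45 Halin Canton + 4h30m = 10:15 UTC.
1 October 2021 is a Friday, so the first Saturday is October 2 and the third is October 16.
1 February 2022 is a Tuesday, so Sundays fall on 6, 13, 20, 27; the last is February 27.
At the standard offset (UTC−02:00), 10:15 UTC − 2h = 08:15 Othir Coast standard time.
Daylight saving runs 16 October 2021 – 27 February 2022; the standard-time date in Othir Coast, January 17, 2022, is inside that window, so Othir Coast is at UTC−01:00.
10:15 UTC − 1h = 09:15 Othir Coast.

09:15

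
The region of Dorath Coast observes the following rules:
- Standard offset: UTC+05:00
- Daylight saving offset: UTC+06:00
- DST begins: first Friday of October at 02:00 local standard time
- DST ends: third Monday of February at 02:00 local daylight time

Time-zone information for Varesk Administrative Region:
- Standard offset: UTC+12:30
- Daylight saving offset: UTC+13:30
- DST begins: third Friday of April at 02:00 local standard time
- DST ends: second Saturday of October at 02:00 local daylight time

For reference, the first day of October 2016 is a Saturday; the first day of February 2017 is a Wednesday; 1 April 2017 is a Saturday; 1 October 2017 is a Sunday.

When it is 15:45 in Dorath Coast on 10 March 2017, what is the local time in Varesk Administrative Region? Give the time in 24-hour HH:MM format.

1 October 2016 is a Saturday, so the first Friday is October 7.
1 February 2017 is a Wednesday, so the first Monday is February 6 and the third is February 20.
10 March 2017 is outside the daylight-saving period (7 October 2016 – 20 February 2017), so Dorath Coast is on standard time, UTC+05:00.
15:45 Dorath Coast − 5h = 10:45 UTC.
1 April 2017 is a Saturday, so the first Friday is April 7 and the third is April 21.
1 October 2017 is a Sunday, so the first Saturday is October 7 and the second is October 14.
At the standard offset (UTC+12:30), 10:45 UTC + 12h30m = 23:15 Varesk Administrative Region standard time.
The standard-time date in Varesk Administrative Region, 10 March 2017, is outside the daylight-saving period (21 April – 14 October), so Varesk Administrative Region is on standard time, UTC+12:30.
10:45 UTC + 12h30m = 23:15 Varesk Administrative Region.

23:15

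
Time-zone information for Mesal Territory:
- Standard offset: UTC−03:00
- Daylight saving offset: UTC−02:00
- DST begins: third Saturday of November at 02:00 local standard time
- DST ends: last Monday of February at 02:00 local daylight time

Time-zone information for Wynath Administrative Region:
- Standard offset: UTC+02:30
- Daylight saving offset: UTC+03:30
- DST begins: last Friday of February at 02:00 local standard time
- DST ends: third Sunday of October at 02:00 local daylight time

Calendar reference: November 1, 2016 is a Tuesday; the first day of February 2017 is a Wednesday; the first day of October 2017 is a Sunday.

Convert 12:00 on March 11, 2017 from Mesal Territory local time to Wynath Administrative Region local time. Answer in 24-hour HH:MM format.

18:30

1 November 2016 is a Tuesday, so the first Saturday is November 5 and the third is November 19.
1 February 2017 is a Wednesday, so Mondays fall on 6, 13, 20, 27; the last is February 27.
March 11, 2017 is outside the daylight-saving period (19 November 2016 – 27 February 2017), so Mesal Territory is on standard time, UTC−03:00.
12:00 Mesal Territory + 3h = 15:00 UTC.
1 February 2017 is a Wednesday, so Fridays fall on 3, 10, 17, 24; the last is February 24.
1 October 2017 is a Sunday, so the first Sunday is October 1 and the third is October 15.
At the standard offset (UTC+02:30), 15:00 UTC + 2h30m = 17:30 Wynath Administrative Region standard time.
The standard-time date in Wynath Administrative Region, March 11, 2017, falls between 24 February and 15 October, so daylight saving is in effect and Wynath Administrative Region is at UTC+03:30.
15:00 UTC + 3h30m = 18:30 Wynath Administrative Region.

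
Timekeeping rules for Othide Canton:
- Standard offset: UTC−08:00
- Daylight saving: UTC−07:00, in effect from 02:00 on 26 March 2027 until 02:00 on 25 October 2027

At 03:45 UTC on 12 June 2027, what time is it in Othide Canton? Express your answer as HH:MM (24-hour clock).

At the standard offset (UTC−08:00), 03:45 UTC − 8h = 19:45 Othide Canton standard time (rolling into the previous day, 11 June 2027).
Daylight saving runs 26 March – 25 October; the standard-time date in Othide Canton, 11 June 2027, is inside that window, so Othide Canton is at UTC−07:00.
03:45 UTC − 7h = 20:45 local (rolling into the previous day, 11 June 2027).

20:45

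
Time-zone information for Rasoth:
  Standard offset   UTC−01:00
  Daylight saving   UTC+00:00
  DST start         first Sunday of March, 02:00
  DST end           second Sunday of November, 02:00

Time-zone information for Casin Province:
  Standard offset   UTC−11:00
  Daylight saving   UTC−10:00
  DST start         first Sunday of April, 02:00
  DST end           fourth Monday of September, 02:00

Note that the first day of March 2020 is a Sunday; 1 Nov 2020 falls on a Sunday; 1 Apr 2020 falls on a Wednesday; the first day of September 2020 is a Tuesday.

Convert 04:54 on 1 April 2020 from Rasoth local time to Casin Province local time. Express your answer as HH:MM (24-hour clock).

17:54

1 March 2020 is a Sunday, so the first Sunday is March 1.
1 November 2020 is a Sunday, so the first Sunday is November 1 and the second is November 8.
1 April 2020 falls between 1 March and 8 November, so daylight saving is in effect and Rasoth is at UTC+00:00.
04:54 Rasoth − 0h = 04:54 UTC.
1 April 2020 is a Wednesday, so the first Sunday is April 5.
1 September 2020 is a Tuesday, so the first Monday is September 7 and the fourth is September 28.
At the standard offset (UTC−11:00), 04:54 UTC − 11h = 17:54 Casin Province standard time (rolling into the previous day, 31 March 2020).
The standard-time date in Casin Province, 31 March 2020, is outside the daylight-saving period (5 April – 28 September), so Casin Province is on standard time, UTC−11:00.
04:54 UTC − 11h = 17:54 Casin Province (rolling into the previous day, 31 March 2020).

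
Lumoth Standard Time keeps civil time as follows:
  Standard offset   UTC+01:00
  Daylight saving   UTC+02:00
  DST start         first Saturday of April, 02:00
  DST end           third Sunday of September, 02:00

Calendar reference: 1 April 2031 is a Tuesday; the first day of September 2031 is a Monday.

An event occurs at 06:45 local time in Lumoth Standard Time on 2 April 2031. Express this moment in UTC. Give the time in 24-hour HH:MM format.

1 April 2031 is a Tuesday, so the first Saturday is April 5.
1 September 2031 is a Monday, so the first Sunday is September 7 and the third is September 21.
2 April 2031 is outside the daylight-saving period (5 April – 21 September), so Lumoth Standard Time is on standard time, UTC+01:00.
06:45 local − 1h = 05:45 UTC.

05:45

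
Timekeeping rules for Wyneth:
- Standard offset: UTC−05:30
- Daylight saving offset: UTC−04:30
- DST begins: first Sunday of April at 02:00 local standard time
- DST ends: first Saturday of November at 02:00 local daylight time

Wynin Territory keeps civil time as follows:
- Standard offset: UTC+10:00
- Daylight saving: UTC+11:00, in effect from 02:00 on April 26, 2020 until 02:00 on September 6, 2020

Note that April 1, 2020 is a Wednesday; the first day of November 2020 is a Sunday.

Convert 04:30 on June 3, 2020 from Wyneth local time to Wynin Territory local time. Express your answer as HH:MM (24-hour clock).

20:00

1 April 2020 is a Wednesday, so the first Sunday is April 5.
1 November 2020 is a Sunday, so the first Saturday is November 7.
June 3, 2020 falls between 5 April and 7 November, so daylight saving is in effect and Wyneth is at UTC−04:30.
04:30 Wyneth + 4h30m = 09:00 UTC.
At the standard offset (UTC+10:00), 09:00 UTC + 10h = 19:00 Wynin Territory standard time.
The standard-time date in Wynin Territory, June 3, 2020, lies within the daylight-saving period (26 April – 6 September), so Wynin Territory is on daylight time, UTC+11:00.
09:00 UTC + 11h = 20:00 Wynin Territory.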